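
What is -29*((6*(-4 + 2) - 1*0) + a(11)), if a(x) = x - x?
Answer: 348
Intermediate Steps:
a(x) = 0
-29*((6*(-4 + 2) - 1*0) + a(11)) = -29*((6*(-4 + 2) - 1*0) + 0) = -29*((6*(-2) + 0) + 0) = -29*((-12 + 0) + 0) = -29*(-12 + 0) = -29*(-12) = 348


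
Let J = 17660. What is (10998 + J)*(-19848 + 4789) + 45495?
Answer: -431515327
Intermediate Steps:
(10998 + J)*(-19848 + 4789) + 45495 = (10998 + 17660)*(-19848 + 4789) + 45495 = 28658*(-15059) + 45495 = -431560822 + 45495 = -431515327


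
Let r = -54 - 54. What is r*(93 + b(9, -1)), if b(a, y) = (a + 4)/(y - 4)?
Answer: -48816/5 ≈ -9763.2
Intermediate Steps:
b(a, y) = (4 + a)/(-4 + y)
r = -108
r*(93 + b(9, -1)) = -108*(93 + (4 + 9)/(-4 - 1)) = -108*(93 + 13/(-5)) = -108*(93 - 1/5*13) = -108*(93 - 13/5) = -108*452/5 = -48816/5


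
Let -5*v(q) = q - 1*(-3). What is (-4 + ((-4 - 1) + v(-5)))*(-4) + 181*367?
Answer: 332307/5 ≈ 66461.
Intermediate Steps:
v(q) = -3/5 - q/5 (v(q) = -(q - 1*(-3))/5 = -(q + 3)/5 = -(3 + q)/5 = -3/5 - q/5)
(-4 + ((-4 - 1) + v(-5)))*(-4) + 181*367 = (-4 + ((-4 - 1) + (-3/5 - 1/5*(-5))))*(-4) + 181*367 = (-4 + (-5 + (-3/5 + 1)))*(-4) + 66427 = (-4 + (-5 + 2/5))*(-4) + 66427 = (-4 - 23/5)*(-4) + 66427 = -43/5*(-4) + 66427 = 172/5 + 66427 = 332307/5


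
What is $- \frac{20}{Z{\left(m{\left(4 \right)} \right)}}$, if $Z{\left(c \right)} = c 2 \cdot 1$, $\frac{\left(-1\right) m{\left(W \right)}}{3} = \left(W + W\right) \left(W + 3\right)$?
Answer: $\frac{5}{84} \approx 0.059524$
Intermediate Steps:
$m{\left(W \right)} = - 6 W \left(3 + W\right)$ ($m{\left(W \right)} = - 3 \left(W + W\right) \left(W + 3\right) = - 3 \cdot 2 W \left(3 + W\right) = - 6 W \left(3 + W\right)$)
$Z{\left(c \right)} = 2 c$ ($Z{\left(c \right)} = 2 c 1 = 2 c$)
$- \frac{20}{Z{\left(m{\left(4 \right)} \right)}} = - \frac{20}{2 \left(\left(-6\right) 4 \left(3 + 4\right)\right)} = - \frac{20}{2 \left(\left(-6\right) 4 \cdot 7\right)} = - \frac{20}{2 \left(-168\right)} = - \frac{20}{-336} = \left(-20\right) \left(- \frac{1}{336}\right) = \frac{5}{84}$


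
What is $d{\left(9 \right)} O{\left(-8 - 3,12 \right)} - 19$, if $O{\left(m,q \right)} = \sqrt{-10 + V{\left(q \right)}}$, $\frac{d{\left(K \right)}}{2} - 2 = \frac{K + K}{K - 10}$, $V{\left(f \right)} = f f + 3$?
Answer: $-19 - 32 \sqrt{137} \approx -393.55$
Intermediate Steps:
$V{\left(f \right)} = 3 + f^{2}$ ($V{\left(f \right)} = f^{2} + 3 = 3 + f^{2}$)
$d{\left(K \right)} = 4 + \frac{4 K}{-10 + K}$ ($d{\left(K \right)} = 4 + 2 \frac{K + K}{K - 10} = 4 + 2 \frac{2 K}{-10 + K} = 4 + \frac{4 K}{-10 + K}$)
$O{\left(m,q \right)} = \sqrt{-7 + q^{2}}$ ($O{\left(m,q \right)} = \sqrt{-10 + \left(3 + q^{2}\right)} = \sqrt{-7 + q^{2}}$)
$d{\left(9 \right)} O{\left(-8 - 3,12 \right)} - 19 = \frac{8 \left(-5 + 9\right)}{-10 + 9} \sqrt{-7 + 12^{2}} - 19 = 8 \frac{1}{-1} \cdot 4 \sqrt{-7 + 144} - 19 = 8 \left(-1\right) 4 \sqrt{137} - 19 = - 32 \sqrt{137} - 19 = -19 - 32 \sqrt{137}$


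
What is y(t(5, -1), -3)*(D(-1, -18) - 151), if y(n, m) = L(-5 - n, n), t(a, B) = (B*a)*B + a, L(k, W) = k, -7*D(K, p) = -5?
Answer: 15780/7 ≈ 2254.3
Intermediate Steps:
D(K, p) = 5/7 (D(K, p) = -⅐*(-5) = 5/7)
t(a, B) = a + a*B² (t(a, B) = a*B² + a = a + a*B²)
y(n, m) = -5 - n
y(t(5, -1), -3)*(D(-1, -18) - 151) = (-5 - 5*(1 + (-1)²))*(5/7 - 151) = (-5 - 5*(1 + 1))*(-1052/7) = (-5 - 5*2)*(-1052/7) = (-5 - 1*10)*(-1052/7) = (-5 - 10)*(-1052/7) = -15*(-1052/7) = 15780/7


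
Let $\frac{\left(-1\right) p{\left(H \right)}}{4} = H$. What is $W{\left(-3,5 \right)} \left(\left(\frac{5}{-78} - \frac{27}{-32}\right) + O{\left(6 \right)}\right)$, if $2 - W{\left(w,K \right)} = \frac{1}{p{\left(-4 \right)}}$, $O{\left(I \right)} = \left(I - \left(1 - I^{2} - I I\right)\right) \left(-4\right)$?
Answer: $- \frac{11885741}{19968} \approx -595.24$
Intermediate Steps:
$p{\left(H \right)} = - 4 H$
$O{\left(I \right)} = 4 - 8 I^{2} - 4 I$ ($O{\left(I \right)} = \left(I + \left(\left(I^{2} + I^{2}\right) - 1\right)\right) \left(-4\right) = \left(I + \left(2 I^{2} - 1\right)\right) \left(-4\right) = \left(I + \left(-1 + 2 I^{2}\right)\right) \left(-4\right) = \left(-1 + I + 2 I^{2}\right) \left(-4\right) = 4 - 8 I^{2} - 4 I$)
$W{\left(w,K \right)} = \frac{31}{16}$ ($W{\left(w,K \right)} = 2 - \frac{1}{\left(-4\right) \left(-4\right)} = 2 - \frac{1}{16} = \frac{31}{16}$)
$W{\left(-3,5 \right)} \left(\left(\frac{5}{-78} - \frac{27}{-32}\right) + O{\left(6 \right)}\right) = \frac{31 \left(\left(\frac{5}{-78} - \frac{27}{-32}\right) - \left(20 + 288\right)\right)}{16} = \frac{31 \left(\left(5 \left(- \frac{1}{78}\right) - - \frac{27}{32}\right) - 308\right)}{16} = \frac{31 \left(\left(- \frac{5}{78} + \frac{27}{32}\right) - 308\right)}{16} = \frac{31 \left(\frac{973}{1248} - 308\right)}{16} = \frac{31}{16} \left(- \frac{383411}{1248}\right) = - \frac{11885741}{19968}$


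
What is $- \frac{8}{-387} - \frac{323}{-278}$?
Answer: $\frac{127225}{107586} \approx 1.1825$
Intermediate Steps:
$- \frac{8}{-387} - \frac{323}{-278} = \left(-8\right) \left(- \frac{1}{387}\right) - - \frac{323}{278} = \frac{8}{387} + \frac{323}{278} = \frac{127225}{107586}$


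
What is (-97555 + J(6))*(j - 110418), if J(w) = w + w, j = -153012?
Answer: 25695752490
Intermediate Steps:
J(w) = 2*w
(-97555 + J(6))*(j - 110418) = (-97555 + 2*6)*(-153012 - 110418) = (-97555 + 12)*(-263430) = -97543*(-263430) = 25695752490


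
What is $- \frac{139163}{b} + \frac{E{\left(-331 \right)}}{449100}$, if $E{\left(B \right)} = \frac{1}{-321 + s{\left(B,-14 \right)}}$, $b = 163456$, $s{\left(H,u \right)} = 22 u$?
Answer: $- \frac{9827826784789}{11543422089600} \approx -0.85138$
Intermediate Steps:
$E{\left(B \right)} = - \frac{1}{629}$ ($E{\left(B \right)} = \frac{1}{-321 + 22 \left(-14\right)} = \frac{1}{-321 - 308} = \frac{1}{-629} = - \frac{1}{629}$)
$- \frac{139163}{b} + \frac{E{\left(-331 \right)}}{449100} = - \frac{139163}{163456} - \frac{1}{629 \cdot 449100} = \left(-139163\right) \frac{1}{163456} - \frac{1}{282483900} = - \frac{139163}{163456} - \frac{1}{282483900} = - \frac{9827826784789}{11543422089600}$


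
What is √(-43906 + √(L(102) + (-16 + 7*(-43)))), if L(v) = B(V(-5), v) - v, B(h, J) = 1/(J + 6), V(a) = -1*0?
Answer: √(-1580616 + 2*I*√135753)/6 ≈ 0.048844 + 209.54*I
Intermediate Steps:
V(a) = 0
B(h, J) = 1/(6 + J)
L(v) = 1/(6 + v) - v
√(-43906 + √(L(102) + (-16 + 7*(-43)))) = √(-43906 + √((1 - 1*102*(6 + 102))/(6 + 102) + (-16 + 7*(-43)))) = √(-43906 + √((1 - 1*102*108)/108 + (-16 - 301))) = √(-43906 + √((1 - 11016)/108 - 317)) = √(-43906 + √((1/108)*(-11015) - 317)) = √(-43906 + √(-11015/108 - 317)) = √(-43906 + √(-45251/108)) = √(-43906 + I*√135753/18)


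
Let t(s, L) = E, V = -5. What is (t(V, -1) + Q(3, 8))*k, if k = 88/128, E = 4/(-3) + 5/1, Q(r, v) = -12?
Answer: -275/48 ≈ -5.7292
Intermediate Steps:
E = 11/3 (E = 4*(-⅓) + 5*1 = -4/3 + 5 = 11/3 ≈ 3.6667)
t(s, L) = 11/3
k = 11/16 (k = 88*(1/128) = 11/16 ≈ 0.68750)
(t(V, -1) + Q(3, 8))*k = (11/3 - 12)*(11/16) = -25/3*11/16 = -275/48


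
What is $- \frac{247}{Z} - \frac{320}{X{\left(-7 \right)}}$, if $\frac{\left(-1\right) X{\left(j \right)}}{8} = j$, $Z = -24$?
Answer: $\frac{769}{168} \approx 4.5774$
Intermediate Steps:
$X{\left(j \right)} = - 8 j$
$- \frac{247}{Z} - \frac{320}{X{\left(-7 \right)}} = - \frac{247}{-24} - \frac{320}{\left(-8\right) \left(-7\right)} = \left(-247\right) \left(- \frac{1}{24}\right) - \frac{320}{56} = \frac{247}{24} - \frac{40}{7} = \frac{769}{168}$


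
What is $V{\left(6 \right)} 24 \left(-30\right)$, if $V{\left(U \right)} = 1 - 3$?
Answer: $1440$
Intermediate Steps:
$V{\left(U \right)} = -2$
$V{\left(6 \right)} 24 \left(-30\right) = \left(-2\right) 24 \left(-30\right) = \left(-48\right) \left(-30\right) = 1440$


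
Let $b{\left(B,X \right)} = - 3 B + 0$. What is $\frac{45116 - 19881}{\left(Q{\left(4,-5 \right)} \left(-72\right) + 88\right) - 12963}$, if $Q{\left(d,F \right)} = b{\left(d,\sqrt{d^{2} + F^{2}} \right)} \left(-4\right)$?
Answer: $- \frac{3605}{2333} \approx -1.5452$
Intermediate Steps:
$b{\left(B,X \right)} = - 3 B$
$Q{\left(d,F \right)} = 12 d$ ($Q{\left(d,F \right)} = - 3 d \left(-4\right) = 12 d$)
$\frac{45116 - 19881}{\left(Q{\left(4,-5 \right)} \left(-72\right) + 88\right) - 12963} = \frac{45116 - 19881}{\left(12 \cdot 4 \left(-72\right) + 88\right) - 12963} = \frac{25235}{\left(48 \left(-72\right) + 88\right) - 12963} = \frac{25235}{\left(-3456 + 88\right) - 12963} = \frac{25235}{-3368 - 12963} = \frac{25235}{-16331} = 25235 \left(- \frac{1}{16331}\right) = - \frac{3605}{2333}$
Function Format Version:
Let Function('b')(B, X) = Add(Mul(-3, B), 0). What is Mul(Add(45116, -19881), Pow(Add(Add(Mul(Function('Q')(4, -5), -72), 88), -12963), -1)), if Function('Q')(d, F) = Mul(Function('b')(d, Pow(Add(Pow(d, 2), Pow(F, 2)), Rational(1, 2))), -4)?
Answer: Rational(-3605, 2333) ≈ -1.5452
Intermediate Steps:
Function('b')(B, X) = Mul(-3, B)
Function('Q')(d, F) = Mul(12, d) (Function('Q')(d, F) = Mul(Mul(-3, d), -4) = Mul(12, d))
Mul(Add(45116, -19881), Pow(Add(Add(Mul(Function('Q')(4, -5), -72), 88), -12963), -1)) = Mul(Add(45116, -19881), Pow(Add(Add(Mul(Mul(12, 4), -72), 88), -12963), -1)) = Mul(25235, Pow(Add(Add(Mul(48, -72), 88), -12963), -1)) = Mul(25235, Pow(Add(Add(-3456, 88), -12963), -1)) = Mul(25235, Pow(Add(-3368, -12963), -1)) = Mul(25235, Pow(-16331, -1)) = Mul(25235, Rational(-1, 16331)) = Rational(-3605, 2333)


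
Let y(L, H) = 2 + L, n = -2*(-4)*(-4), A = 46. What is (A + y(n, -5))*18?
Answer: 288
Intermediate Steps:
n = -32 (n = 8*(-4) = -32)
(A + y(n, -5))*18 = (46 + (2 - 32))*18 = (46 - 30)*18 = 16*18 = 288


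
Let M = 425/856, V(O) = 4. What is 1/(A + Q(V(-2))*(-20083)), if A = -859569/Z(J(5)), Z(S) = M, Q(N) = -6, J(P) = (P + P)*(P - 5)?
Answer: -425/684579414 ≈ -6.2082e-7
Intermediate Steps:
J(P) = 2*P*(-5 + P) (J(P) = (2*P)*(-5 + P) = 2*P*(-5 + P))
M = 425/856 (M = 425*(1/856) = 425/856 ≈ 0.49650)
Z(S) = 425/856
A = -735791064/425 (A = -859569/425/856 = -859569*856/425 = -735791064/425 ≈ -1.7313e+6)
1/(A + Q(V(-2))*(-20083)) = 1/(-735791064/425 - 6*(-20083)) = 1/(-735791064/425 + 120498) = 1/(-684579414/425) = -425/684579414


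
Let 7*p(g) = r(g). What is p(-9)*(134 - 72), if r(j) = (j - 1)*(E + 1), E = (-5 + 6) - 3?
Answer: 620/7 ≈ 88.571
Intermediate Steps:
E = -2 (E = 1 - 3 = -2)
r(j) = 1 - j (r(j) = (j - 1)*(-2 + 1) = (-1 + j)*(-1) = 1 - j)
p(g) = ⅐ - g/7 (p(g) = (1 - g)/7 = ⅐ - g/7)
p(-9)*(134 - 72) = (⅐ - ⅐*(-9))*(134 - 72) = (⅐ + 9/7)*62 = (10/7)*62 = 620/7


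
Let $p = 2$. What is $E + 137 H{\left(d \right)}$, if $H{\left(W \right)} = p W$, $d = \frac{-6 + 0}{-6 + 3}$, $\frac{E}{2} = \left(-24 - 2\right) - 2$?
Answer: $492$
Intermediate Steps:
$E = -56$ ($E = 2 \left(\left(-24 - 2\right) - 2\right) = 2 \left(-26 - 2\right) = 2 \left(-28\right) = -56$)
$d = 2$ ($d = - \frac{6}{-3} = \left(-6\right) \left(- \frac{1}{3}\right) = 2$)
$H{\left(W \right)} = 2 W$
$E + 137 H{\left(d \right)} = -56 + 137 \cdot 2 \cdot 2 = -56 + 137 \cdot 4 = -56 + 548 = 492$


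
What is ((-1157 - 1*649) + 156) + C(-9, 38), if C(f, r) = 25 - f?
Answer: -1616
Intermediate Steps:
((-1157 - 1*649) + 156) + C(-9, 38) = ((-1157 - 1*649) + 156) + (25 - 1*(-9)) = ((-1157 - 649) + 156) + (25 + 9) = (-1806 + 156) + 34 = -1650 + 34 = -1616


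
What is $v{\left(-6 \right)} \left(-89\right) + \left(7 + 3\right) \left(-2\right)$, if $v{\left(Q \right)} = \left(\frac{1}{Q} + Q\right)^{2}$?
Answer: $- \frac{122561}{36} \approx -3404.5$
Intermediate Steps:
$v{\left(Q \right)} = \left(Q + \frac{1}{Q}\right)^{2}$
$v{\left(-6 \right)} \left(-89\right) + \left(7 + 3\right) \left(-2\right) = \frac{\left(1 + \left(-6\right)^{2}\right)^{2}}{36} \left(-89\right) + \left(7 + 3\right) \left(-2\right) = \frac{\left(1 + 36\right)^{2}}{36} \left(-89\right) + 10 \left(-2\right) = \frac{37^{2}}{36} \left(-89\right) - 20 = \frac{1}{36} \cdot 1369 \left(-89\right) - 20 = \frac{1369}{36} \left(-89\right) - 20 = - \frac{121841}{36} - 20 = - \frac{122561}{36}$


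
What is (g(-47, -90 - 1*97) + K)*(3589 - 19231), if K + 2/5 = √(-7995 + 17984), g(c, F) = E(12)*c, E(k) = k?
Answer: 44141724/5 - 15642*√9989 ≈ 7.2650e+6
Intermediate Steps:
g(c, F) = 12*c
K = -⅖ + √9989 (K = -⅖ + √(-7995 + 17984) = -⅖ + √9989 ≈ 99.545)
(g(-47, -90 - 1*97) + K)*(3589 - 19231) = (12*(-47) + (-⅖ + √9989))*(3589 - 19231) = (-564 + (-⅖ + √9989))*(-15642) = (-2822/5 + √9989)*(-15642) = 44141724/5 - 15642*√9989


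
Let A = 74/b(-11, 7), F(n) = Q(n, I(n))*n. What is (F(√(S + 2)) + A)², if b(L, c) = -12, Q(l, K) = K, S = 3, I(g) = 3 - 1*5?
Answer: 2089/36 + 74*√5/3 ≈ 113.18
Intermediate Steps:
I(g) = -2 (I(g) = 3 - 5 = -2)
F(n) = -2*n
A = -37/6 (A = 74/(-12) = 74*(-1/12) = -37/6 ≈ -6.1667)
(F(√(S + 2)) + A)² = (-2*√(3 + 2) - 37/6)² = (-2*√5 - 37/6)² = (-37/6 - 2*√5)²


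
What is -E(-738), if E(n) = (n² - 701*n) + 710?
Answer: -1062692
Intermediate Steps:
E(n) = 710 + n² - 701*n
-E(-738) = -(710 + (-738)² - 701*(-738)) = -(710 + 544644 + 517338) = -1*1062692 = -1062692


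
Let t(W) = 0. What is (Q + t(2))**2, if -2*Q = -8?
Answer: 16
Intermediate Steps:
Q = 4 (Q = -1/2*(-8) = 4)
(Q + t(2))**2 = (4 + 0)**2 = 4**2 = 16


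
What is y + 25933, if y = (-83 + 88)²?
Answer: 25958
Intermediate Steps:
y = 25 (y = 5² = 25)
y + 25933 = 25 + 25933 = 25958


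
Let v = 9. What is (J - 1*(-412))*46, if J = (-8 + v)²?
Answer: 18998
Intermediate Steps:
J = 1 (J = (-8 + 9)² = 1² = 1)
(J - 1*(-412))*46 = (1 - 1*(-412))*46 = (1 + 412)*46 = 413*46 = 18998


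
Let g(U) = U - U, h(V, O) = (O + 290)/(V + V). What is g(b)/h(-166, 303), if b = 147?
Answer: 0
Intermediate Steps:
h(V, O) = (290 + O)/(2*V) (h(V, O) = (290 + O)/((2*V)) = (290 + O)*(1/(2*V)) = (290 + O)/(2*V))
g(U) = 0
g(b)/h(-166, 303) = 0/(((1/2)*(290 + 303)/(-166))) = 0/(((1/2)*(-1/166)*593)) = 0/(-593/332) = 0*(-332/593) = 0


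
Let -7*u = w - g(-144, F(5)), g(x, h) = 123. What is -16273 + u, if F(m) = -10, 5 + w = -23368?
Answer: -90415/7 ≈ -12916.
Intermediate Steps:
w = -23373 (w = -5 - 23368 = -23373)
u = 23496/7 (u = -(-23373 - 1*123)/7 = -(-23373 - 123)/7 = -⅐*(-23496) = 23496/7 ≈ 3356.6)
-16273 + u = -16273 + 23496/7 = -90415/7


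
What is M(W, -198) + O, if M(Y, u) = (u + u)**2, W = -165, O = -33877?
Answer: 122939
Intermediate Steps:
M(Y, u) = 4*u**2 (M(Y, u) = (2*u)**2 = 4*u**2)
M(W, -198) + O = 4*(-198)**2 - 33877 = 4*39204 - 33877 = 156816 - 33877 = 122939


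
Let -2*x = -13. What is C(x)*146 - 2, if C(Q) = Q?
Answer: 947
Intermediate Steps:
x = 13/2 (x = -½*(-13) = 13/2 ≈ 6.5000)
C(x)*146 - 2 = (13/2)*146 - 2 = 949 - 2 = 947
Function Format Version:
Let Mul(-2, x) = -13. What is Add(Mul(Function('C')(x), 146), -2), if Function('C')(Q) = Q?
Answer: 947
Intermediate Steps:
x = Rational(13, 2) (x = Mul(Rational(-1, 2), -13) = Rational(13, 2) ≈ 6.5000)
Add(Mul(Function('C')(x), 146), -2) = Add(Mul(Rational(13, 2), 146), -2) = Add(949, -2) = 947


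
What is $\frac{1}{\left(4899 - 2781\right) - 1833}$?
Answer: $\frac{1}{285} \approx 0.0035088$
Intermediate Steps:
$\frac{1}{\left(4899 - 2781\right) - 1833} = \frac{1}{2118 - 1833} = \frac{1}{285}$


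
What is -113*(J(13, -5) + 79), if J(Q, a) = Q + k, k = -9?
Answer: -9379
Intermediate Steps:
J(Q, a) = -9 + Q (J(Q, a) = Q - 9 = -9 + Q)
-113*(J(13, -5) + 79) = -113*((-9 + 13) + 79) = -113*(4 + 79) = -113*83 = -9379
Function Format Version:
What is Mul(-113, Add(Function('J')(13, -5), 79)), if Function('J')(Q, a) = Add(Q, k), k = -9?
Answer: -9379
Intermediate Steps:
Function('J')(Q, a) = Add(-9, Q) (Function('J')(Q, a) = Add(Q, -9) = Add(-9, Q))
Mul(-113, Add(Function('J')(13, -5), 79)) = Mul(-113, Add(Add(-9, 13), 79)) = Mul(-113, Add(4, 79)) = Mul(-113, 83) = -9379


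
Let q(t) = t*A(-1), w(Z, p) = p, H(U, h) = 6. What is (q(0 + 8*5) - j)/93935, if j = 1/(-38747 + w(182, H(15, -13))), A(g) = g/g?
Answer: 1549641/3639135835 ≈ 0.00042583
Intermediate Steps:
A(g) = 1
j = -1/38741 (j = 1/(-38747 + 6) = 1/(-38741) = -1/38741 ≈ -2.5812e-5)
q(t) = t (q(t) = t*1 = t)
(q(0 + 8*5) - j)/93935 = ((0 + 8*5) - 1*(-1/38741))/93935 = ((0 + 40) + 1/38741)*(1/93935) = (40 + 1/38741)*(1/93935) = (1549641/38741)*(1/93935) = 1549641/3639135835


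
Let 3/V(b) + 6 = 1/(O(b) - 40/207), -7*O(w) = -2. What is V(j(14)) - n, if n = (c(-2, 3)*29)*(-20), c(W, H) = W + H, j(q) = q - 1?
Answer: 124834/215 ≈ 580.62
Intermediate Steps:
O(w) = 2/7 (O(w) = -⅐*(-2) = 2/7)
j(q) = -1 + q
c(W, H) = H + W
V(b) = 134/215 (V(b) = 3/(-6 + 1/(2/7 - 40/207)) = 3/(-6 + 1/(134/1449)) = 3/(-6 + 1449/134) = 3/(645/134) = 3*(134/645) = 134/215)
n = -580 (n = ((3 - 2)*29)*(-20) = (1*29)*(-20) = 29*(-20) = -580)
V(j(14)) - n = 134/215 - 1*(-580) = 134/215 + 580 = 124834/215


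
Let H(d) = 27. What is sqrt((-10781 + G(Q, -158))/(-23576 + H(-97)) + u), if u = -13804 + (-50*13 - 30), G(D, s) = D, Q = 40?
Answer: 5*I*sqrt(321277099531)/23549 ≈ 120.35*I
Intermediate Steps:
u = -14484 (u = -13804 + (-650 - 30) = -13804 - 680 = -14484)
sqrt((-10781 + G(Q, -158))/(-23576 + H(-97)) + u) = sqrt((-10781 + 40)/(-23576 + 27) - 14484) = sqrt(-10741/(-23549) - 14484) = sqrt(-10741*(-1/23549) - 14484) = sqrt(10741/23549 - 14484) = sqrt(-341072975/23549) = 5*I*sqrt(321277099531)/23549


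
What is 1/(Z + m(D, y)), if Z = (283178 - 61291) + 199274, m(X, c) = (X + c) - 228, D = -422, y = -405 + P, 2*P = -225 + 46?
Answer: 2/840033 ≈ 2.3809e-6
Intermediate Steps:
P = -179/2 (P = (-225 + 46)/2 = (½)*(-179) = -179/2 ≈ -89.500)
y = -989/2 (y = -405 - 179/2 = -989/2 ≈ -494.50)
m(X, c) = -228 + X + c
Z = 421161 (Z = 221887 + 199274 = 421161)
1/(Z + m(D, y)) = 1/(421161 + (-228 - 422 - 989/2)) = 1/(421161 - 2289/2) = 1/(840033/2) = 2/840033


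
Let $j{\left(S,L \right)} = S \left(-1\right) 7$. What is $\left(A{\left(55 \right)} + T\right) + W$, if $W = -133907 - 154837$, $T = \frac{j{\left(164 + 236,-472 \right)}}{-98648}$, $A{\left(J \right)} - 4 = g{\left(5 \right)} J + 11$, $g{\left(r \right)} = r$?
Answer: $- \frac{3556925924}{12331} \approx -2.8845 \cdot 10^{5}$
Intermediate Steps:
$j{\left(S,L \right)} = - 7 S$ ($j{\left(S,L \right)} = - S 7 = - 7 S$)
$A{\left(J \right)} = 15 + 5 J$ ($A{\left(J \right)} = 4 + \left(5 J + 11\right) = 4 + \left(11 + 5 J\right) = 15 + 5 J$)
$T = \frac{350}{12331}$ ($T = \frac{\left(-7\right) \left(164 + 236\right)}{-98648} = \left(-7\right) 400 \left(- \frac{1}{98648}\right) = \left(-2800\right) \left(- \frac{1}{98648}\right) = \frac{350}{12331} \approx 0.028384$)
$W = -288744$
$\left(A{\left(55 \right)} + T\right) + W = \left(\left(15 + 5 \cdot 55\right) + \frac{350}{12331}\right) - 288744 = \left(\left(15 + 275\right) + \frac{350}{12331}\right) - 288744 = \left(290 + \frac{350}{12331}\right) - 288744 = \frac{3576340}{12331} - 288744 = - \frac{3556925924}{12331}$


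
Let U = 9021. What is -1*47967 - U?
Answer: -56988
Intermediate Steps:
-1*47967 - U = -1*47967 - 1*9021 = -47967 - 9021 = -56988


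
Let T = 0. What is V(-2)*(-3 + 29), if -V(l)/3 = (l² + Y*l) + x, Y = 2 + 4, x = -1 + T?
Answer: 702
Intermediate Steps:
x = -1 (x = -1 + 0 = -1)
Y = 6
V(l) = 3 - 18*l - 3*l² (V(l) = -3*((l² + 6*l) - 1) = -3*(-1 + l² + 6*l) = 3 - 18*l - 3*l²)
V(-2)*(-3 + 29) = (3 - 18*(-2) - 3*(-2)²)*(-3 + 29) = (3 + 36 - 3*4)*26 = (3 + 36 - 12)*26 = 27*26 = 702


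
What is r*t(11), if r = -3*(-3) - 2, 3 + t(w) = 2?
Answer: -7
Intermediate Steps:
t(w) = -1 (t(w) = -3 + 2 = -1)
r = 7 (r = 9 - 2 = 7)
r*t(11) = 7*(-1) = -7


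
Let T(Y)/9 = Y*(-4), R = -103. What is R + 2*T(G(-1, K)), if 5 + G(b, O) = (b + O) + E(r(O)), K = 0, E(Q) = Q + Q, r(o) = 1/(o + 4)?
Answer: 293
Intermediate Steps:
r(o) = 1/(4 + o)
E(Q) = 2*Q
G(b, O) = -5 + O + b + 2/(4 + O) (G(b, O) = -5 + ((b + O) + 2/(4 + O)) = -5 + ((O + b) + 2/(4 + O)) = -5 + (O + b + 2/(4 + O)) = -5 + O + b + 2/(4 + O))
T(Y) = -36*Y (T(Y) = 9*(Y*(-4)) = 9*(-4*Y) = -36*Y)
R + 2*T(G(-1, K)) = -103 + 2*(-36*(2 + (4 + 0)*(-5 + 0 - 1))/(4 + 0)) = -103 + 2*(-36*(2 + 4*(-6))/4) = -103 + 2*(-9*(2 - 24)) = -103 + 2*(-9*(-22)) = -103 + 2*(-36*(-11/2)) = -103 + 2*198 = -103 + 396 = 293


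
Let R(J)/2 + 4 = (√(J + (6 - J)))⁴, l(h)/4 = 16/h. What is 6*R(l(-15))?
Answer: 384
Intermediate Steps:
l(h) = 64/h (l(h) = 4*(16/h) = 64/h)
R(J) = 64 (R(J) = -8 + 2*(√(J + (6 - J)))⁴ = -8 + 2*(√6)⁴ = -8 + 2*36 = -8 + 72 = 64)
6*R(l(-15)) = 6*64 = 384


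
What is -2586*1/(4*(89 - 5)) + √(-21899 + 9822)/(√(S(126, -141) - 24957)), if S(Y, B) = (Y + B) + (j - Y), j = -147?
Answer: -431/56 + √33875985/8415 ≈ -7.0048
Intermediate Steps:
S(Y, B) = -147 + B (S(Y, B) = (Y + B) + (-147 - Y) = (B + Y) + (-147 - Y) = -147 + B)
-2586*1/(4*(89 - 5)) + √(-21899 + 9822)/(√(S(126, -141) - 24957)) = -2586*1/(4*(89 - 5)) + √(-21899 + 9822)/(√((-147 - 141) - 24957)) = -2586/(4*84) + √(-12077)/(√(-288 - 24957)) = -2586/336 + (I*√12077)/(√(-25245)) = -2586*1/336 + (I*√12077)/((3*I*√2805)) = -431/56 + (I*√12077)*(-I*√2805/8415) = -431/56 + √33875985/8415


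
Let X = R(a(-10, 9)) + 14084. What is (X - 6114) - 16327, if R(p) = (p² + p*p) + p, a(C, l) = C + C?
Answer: -7577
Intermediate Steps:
a(C, l) = 2*C
R(p) = p + 2*p² (R(p) = (p² + p²) + p = 2*p² + p = p + 2*p²)
X = 14864 (X = (2*(-10))*(1 + 2*(2*(-10))) + 14084 = -20*(1 + 2*(-20)) + 14084 = -20*(1 - 40) + 14084 = -20*(-39) + 14084 = 780 + 14084 = 14864)
(X - 6114) - 16327 = (14864 - 6114) - 16327 = 8750 - 16327 = -7577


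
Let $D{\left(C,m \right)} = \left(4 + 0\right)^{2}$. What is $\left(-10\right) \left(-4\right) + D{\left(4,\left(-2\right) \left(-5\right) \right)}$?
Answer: $56$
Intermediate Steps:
$D{\left(C,m \right)} = 16$ ($D{\left(C,m \right)} = 4^{2} = 16$)
$\left(-10\right) \left(-4\right) + D{\left(4,\left(-2\right) \left(-5\right) \right)} = \left(-10\right) \left(-4\right) + 16 = 40 + 16 = 56$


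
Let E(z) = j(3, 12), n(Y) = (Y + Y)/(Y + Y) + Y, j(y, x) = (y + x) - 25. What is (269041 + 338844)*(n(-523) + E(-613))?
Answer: -323394820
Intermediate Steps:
j(y, x) = -25 + x + y (j(y, x) = (x + y) - 25 = -25 + x + y)
n(Y) = 1 + Y (n(Y) = (2*Y)/((2*Y)) + Y = (2*Y)*(1/(2*Y)) + Y = 1 + Y)
E(z) = -10 (E(z) = -25 + 12 + 3 = -10)
(269041 + 338844)*(n(-523) + E(-613)) = (269041 + 338844)*((1 - 523) - 10) = 607885*(-522 - 10) = 607885*(-532) = -323394820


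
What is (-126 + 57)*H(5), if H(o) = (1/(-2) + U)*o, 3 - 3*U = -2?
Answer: -805/2 ≈ -402.50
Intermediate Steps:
U = 5/3 (U = 1 - ⅓*(-2) = 1 + ⅔ = 5/3 ≈ 1.6667)
H(o) = 7*o/6 (H(o) = (1/(-2) + 5/3)*o = (-½ + 5/3)*o = 7*o/6)
(-126 + 57)*H(5) = (-126 + 57)*((7/6)*5) = -69*35/6 = -805/2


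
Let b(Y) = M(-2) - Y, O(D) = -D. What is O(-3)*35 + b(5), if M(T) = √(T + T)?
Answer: 100 + 2*I ≈ 100.0 + 2.0*I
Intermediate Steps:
M(T) = √2*√T (M(T) = √(2*T) = √2*√T)
b(Y) = -Y + 2*I (b(Y) = √2*√(-2) - Y = √2*(I*√2) - Y = 2*I - Y = -Y + 2*I)
O(-3)*35 + b(5) = -1*(-3)*35 + (-1*5 + 2*I) = 3*35 + (-5 + 2*I) = 105 + (-5 + 2*I) = 100 + 2*I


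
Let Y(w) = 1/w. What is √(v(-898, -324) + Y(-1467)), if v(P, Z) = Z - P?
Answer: √137255291/489 ≈ 23.958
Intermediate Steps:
√(v(-898, -324) + Y(-1467)) = √((-324 - 1*(-898)) + 1/(-1467)) = √((-324 + 898) - 1/1467) = √(574 - 1/1467) = √(842057/1467) = √137255291/489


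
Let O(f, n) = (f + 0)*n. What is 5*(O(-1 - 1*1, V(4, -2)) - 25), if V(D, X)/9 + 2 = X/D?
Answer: 100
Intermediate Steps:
V(D, X) = -18 + 9*X/D (V(D, X) = -18 + 9*(X/D) = -18 + 9*X/D)
O(f, n) = f*n
5*(O(-1 - 1*1, V(4, -2)) - 25) = 5*((-1 - 1*1)*(-18 + 9*(-2)/4) - 25) = 5*((-1 - 1)*(-18 + 9*(-2)*(¼)) - 25) = 5*(-2*(-18 - 9/2) - 25) = 5*(-2*(-45/2) - 25) = 5*(45 - 25) = 5*20 = 100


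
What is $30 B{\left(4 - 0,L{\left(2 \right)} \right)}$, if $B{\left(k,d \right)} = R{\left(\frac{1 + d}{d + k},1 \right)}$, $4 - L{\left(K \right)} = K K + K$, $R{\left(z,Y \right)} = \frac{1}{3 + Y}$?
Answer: $\frac{15}{2} \approx 7.5$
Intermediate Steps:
$L{\left(K \right)} = 4 - K - K^{2}$ ($L{\left(K \right)} = 4 - \left(K K + K\right) = 4 - \left(K^{2} + K\right) = 4 - \left(K + K^{2}\right) = 4 - K - K^{2}$)
$B{\left(k,d \right)} = \frac{1}{4}$ ($B{\left(k,d \right)} = \frac{1}{3 + 1} = \frac{1}{4}$)
$30 B{\left(4 - 0,L{\left(2 \right)} \right)} = 30 \cdot \frac{1}{4} = \frac{15}{2}$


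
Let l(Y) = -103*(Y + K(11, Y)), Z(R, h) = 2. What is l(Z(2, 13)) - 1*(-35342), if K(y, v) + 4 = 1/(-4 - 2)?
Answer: 213391/6 ≈ 35565.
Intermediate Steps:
K(y, v) = -25/6 (K(y, v) = -4 + 1/(-4 - 2) = -4 + 1/(-6) = -4 - ⅙ = -25/6)
l(Y) = 2575/6 - 103*Y (l(Y) = -103*(Y - 25/6) = -103*(-25/6 + Y) = 2575/6 - 103*Y)
l(Z(2, 13)) - 1*(-35342) = (2575/6 - 103*2) - 1*(-35342) = (2575/6 - 206) + 35342 = 1339/6 + 35342 = 213391/6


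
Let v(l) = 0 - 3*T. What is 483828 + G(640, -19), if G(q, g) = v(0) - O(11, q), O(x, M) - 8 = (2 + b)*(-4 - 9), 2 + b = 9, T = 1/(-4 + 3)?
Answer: 483940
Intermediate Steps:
T = -1 (T = 1/(-1) = -1)
b = 7 (b = -2 + 9 = 7)
O(x, M) = -109 (O(x, M) = 8 + (2 + 7)*(-4 - 9) = 8 + 9*(-13) = 8 - 117 = -109)
v(l) = 3 (v(l) = 0 - 3*(-1) = 0 + 3 = 3)
G(q, g) = 112 (G(q, g) = 3 - 1*(-109) = 3 + 109 = 112)
483828 + G(640, -19) = 483828 + 112 = 483940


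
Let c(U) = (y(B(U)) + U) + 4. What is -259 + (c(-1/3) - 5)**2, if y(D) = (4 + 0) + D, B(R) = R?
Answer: -2282/9 ≈ -253.56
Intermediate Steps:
y(D) = 4 + D
c(U) = 8 + 2*U (c(U) = ((4 + U) + U) + 4 = (4 + 2*U) + 4 = 8 + 2*U)
-259 + (c(-1/3) - 5)**2 = -259 + ((8 + 2*(-1/3)) - 5)**2 = -259 + ((8 - 2/3) - 5)**2 = -259 + (22/3 - 5)**2 = -259 + (7/3)**2 = -259 + 49/9 = -2282/9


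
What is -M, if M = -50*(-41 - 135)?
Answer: -8800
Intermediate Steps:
M = 8800 (M = -50*(-176) = 8800)
-M = -1*8800 = -8800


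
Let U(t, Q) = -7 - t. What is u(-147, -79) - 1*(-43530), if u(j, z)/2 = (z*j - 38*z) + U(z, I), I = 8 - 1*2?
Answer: 72904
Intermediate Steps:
I = 6 (I = 8 - 2 = 6)
u(j, z) = -14 - 78*z + 2*j*z (u(j, z) = 2*((z*j - 38*z) + (-7 - z)) = 2*((j*z - 38*z) + (-7 - z)) = 2*((-38*z + j*z) + (-7 - z)) = 2*(-7 - 39*z + j*z) = -14 - 78*z + 2*j*z)
u(-147, -79) - 1*(-43530) = (-14 - 78*(-79) + 2*(-147)*(-79)) - 1*(-43530) = (-14 + 6162 + 23226) + 43530 = 29374 + 43530 = 72904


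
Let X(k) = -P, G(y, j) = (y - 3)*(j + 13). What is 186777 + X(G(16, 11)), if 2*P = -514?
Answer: 187034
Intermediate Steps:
P = -257 (P = (½)*(-514) = -257)
G(y, j) = (-3 + y)*(13 + j)
X(k) = 257 (X(k) = -1*(-257) = 257)
186777 + X(G(16, 11)) = 186777 + 257 = 187034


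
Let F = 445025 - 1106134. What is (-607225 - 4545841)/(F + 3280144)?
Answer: -5153066/2619035 ≈ -1.9675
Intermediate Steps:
F = -661109
(-607225 - 4545841)/(F + 3280144) = (-607225 - 4545841)/(-661109 + 3280144) = -5153066/2619035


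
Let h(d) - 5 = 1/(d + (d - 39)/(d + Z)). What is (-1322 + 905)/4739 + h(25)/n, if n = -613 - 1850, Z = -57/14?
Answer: -7492299341/83210807253 ≈ -0.090040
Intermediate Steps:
Z = -57/14 (Z = -57*1/14 = -57/14 ≈ -4.0714)
h(d) = 5 + 1/(d + (-39 + d)/(-57/14 + d)) (h(d) = 5 + 1/(d + (d - 39)/(d - 57/14)) = 5 + 1/(d + (-39 + d)/(-57/14 + d)))
n = -2463
(-1322 + 905)/4739 + h(25)/n = (-1322 + 905)/4739 + ((-2787 - 201*25 + 70*25**2)/(-546 - 43*25 + 14*25**2))/(-2463) = -417*1/4739 + ((-2787 - 5025 + 70*625)/(-546 - 1075 + 14*625))*(-1/2463) = -417/4739 + ((-2787 - 5025 + 43750)/(-546 - 1075 + 8750))*(-1/2463) = -417/4739 + (35938/7129)*(-1/2463) = -417/4739 - 35938/17558727 = -7492299341/83210807253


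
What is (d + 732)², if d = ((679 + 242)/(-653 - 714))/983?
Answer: 967532169135601161/1805693625121 ≈ 5.3582e+5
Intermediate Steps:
d = -921/1343761 (d = (921/(-1367))*(1/983) = (921*(-1/1367))*(1/983) = -921/1367*1/983 = -921/1343761 ≈ -0.00068539)
(d + 732)² = (-921/1343761 + 732)² = (983632131/1343761)² = 967532169135601161/1805693625121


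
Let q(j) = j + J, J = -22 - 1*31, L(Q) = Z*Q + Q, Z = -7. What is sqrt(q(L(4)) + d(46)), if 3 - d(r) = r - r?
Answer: I*sqrt(74) ≈ 8.6023*I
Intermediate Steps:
d(r) = 3 (d(r) = 3 - (r - r) = 3 - 1*0 = 3 + 0 = 3)
L(Q) = -6*Q (L(Q) = -7*Q + Q = -6*Q)
J = -53 (J = -22 - 31 = -53)
q(j) = -53 + j (q(j) = j - 53 = -53 + j)
sqrt(q(L(4)) + d(46)) = sqrt((-53 - 6*4) + 3) = sqrt((-53 - 24) + 3) = sqrt(-77 + 3) = sqrt(-74) = I*sqrt(74)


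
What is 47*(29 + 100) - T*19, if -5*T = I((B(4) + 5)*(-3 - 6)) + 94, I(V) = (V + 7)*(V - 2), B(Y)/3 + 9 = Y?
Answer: 38857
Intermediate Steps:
B(Y) = -27 + 3*Y
I(V) = (-2 + V)*(7 + V) (I(V) = (7 + V)*(-2 + V) = (-2 + V)*(7 + V))
T = -1726 (T = -((-14 + (((-27 + 3*4) + 5)*(-3 - 6))² + 5*(((-27 + 3*4) + 5)*(-3 - 6))) + 94)/5 = -((-14 + (((-27 + 12) + 5)*(-9))² + 5*(((-27 + 12) + 5)*(-9))) + 94)/5 = -((-14 + ((-15 + 5)*(-9))² + 5*((-15 + 5)*(-9))) + 94)/5 = -((-14 + (-10*(-9))² + 5*(-10*(-9))) + 94)/5 = -((-14 + 90² + 5*90) + 94)/5 = -((-14 + 8100 + 450) + 94)/5 = -(8536 + 94)/5 = -⅕*8630 = -1726)
47*(29 + 100) - T*19 = 47*(29 + 100) - (-1726)*19 = 47*129 - 1*(-32794) = 6063 + 32794 = 38857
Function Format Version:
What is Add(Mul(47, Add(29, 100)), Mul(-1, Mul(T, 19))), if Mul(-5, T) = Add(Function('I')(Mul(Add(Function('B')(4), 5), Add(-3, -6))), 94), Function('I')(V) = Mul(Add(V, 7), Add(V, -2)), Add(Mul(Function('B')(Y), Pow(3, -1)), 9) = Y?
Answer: 38857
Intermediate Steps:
Function('B')(Y) = Add(-27, Mul(3, Y))
Function('I')(V) = Mul(Add(-2, V), Add(7, V)) (Function('I')(V) = Mul(Add(7, V), Add(-2, V)) = Mul(Add(-2, V), Add(7, V)))
T = -1726 (T = Mul(Rational(-1, 5), Add(Add(-14, Pow(Mul(Add(Add(-27, Mul(3, 4)), 5), Add(-3, -6)), 2), Mul(5, Mul(Add(Add(-27, Mul(3, 4)), 5), Add(-3, -6)))), 94)) = Mul(Rational(-1, 5), Add(Add(-14, Pow(Mul(Add(Add(-27, 12), 5), -9), 2), Mul(5, Mul(Add(Add(-27, 12), 5), -9))), 94)) = Mul(Rational(-1, 5), Add(Add(-14, Pow(Mul(Add(-15, 5), -9), 2), Mul(5, Mul(Add(-15, 5), -9))), 94)) = Mul(Rational(-1, 5), Add(Add(-14, Pow(Mul(-10, -9), 2), Mul(5, Mul(-10, -9))), 94)) = Mul(Rational(-1, 5), Add(Add(-14, Pow(90, 2), Mul(5, 90)), 94)) = Mul(Rational(-1, 5), Add(Add(-14, 8100, 450), 94)) = Mul(Rational(-1, 5), Add(8536, 94)) = Mul(Rational(-1, 5), 8630) = -1726)
Add(Mul(47, Add(29, 100)), Mul(-1, Mul(T, 19))) = Add(Mul(47, Add(29, 100)), Mul(-1, Mul(-1726, 19))) = Add(Mul(47, 129), Mul(-1, -32794)) = Add(6063, 32794) = 38857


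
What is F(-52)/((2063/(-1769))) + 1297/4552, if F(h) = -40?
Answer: 324775231/9390776 ≈ 34.584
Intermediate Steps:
F(-52)/((2063/(-1769))) + 1297/4552 = -40/(2063/(-1769)) + 1297/4552 = -40/(2063*(-1/1769)) + 1297*(1/4552) = -40/(-2063/1769) + 1297/4552 = -40*(-1769/2063) + 1297/4552 = 70760/2063 + 1297/4552 = 324775231/9390776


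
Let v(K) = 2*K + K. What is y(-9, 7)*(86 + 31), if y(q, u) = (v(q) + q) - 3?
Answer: -4563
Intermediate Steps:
v(K) = 3*K
y(q, u) = -3 + 4*q (y(q, u) = (3*q + q) - 3 = 4*q - 3 = -3 + 4*q)
y(-9, 7)*(86 + 31) = (-3 + 4*(-9))*(86 + 31) = (-3 - 36)*117 = -39*117 = -4563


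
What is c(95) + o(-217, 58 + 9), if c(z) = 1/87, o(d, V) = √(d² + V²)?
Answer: 1/87 + √51578 ≈ 227.12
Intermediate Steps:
o(d, V) = √(V² + d²)
c(z) = 1/87
c(95) + o(-217, 58 + 9) = 1/87 + √((58 + 9)² + (-217)²) = 1/87 + √(67² + 47089) = 1/87 + √(4489 + 47089) = 1/87 + √51578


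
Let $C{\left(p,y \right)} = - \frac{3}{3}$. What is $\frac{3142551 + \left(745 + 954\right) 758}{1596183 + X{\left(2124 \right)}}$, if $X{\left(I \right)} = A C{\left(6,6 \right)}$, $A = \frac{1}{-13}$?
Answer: $\frac{57595109}{20750380} \approx 2.7756$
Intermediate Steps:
$A = - \frac{1}{13} \approx -0.076923$
$C{\left(p,y \right)} = -1$ ($C{\left(p,y \right)} = \left(-3\right) \frac{1}{3} = -1$)
$X{\left(I \right)} = \frac{1}{13}$ ($X{\left(I \right)} = \left(- \frac{1}{13}\right) \left(-1\right) = \frac{1}{13}$)
$\frac{3142551 + \left(745 + 954\right) 758}{1596183 + X{\left(2124 \right)}} = \frac{3142551 + \left(745 + 954\right) 758}{1596183 + \frac{1}{13}} = \frac{3142551 + 1699 \cdot 758}{\frac{20750380}{13}} = \left(3142551 + 1287842\right) \frac{13}{20750380} = 4430393 \cdot \frac{13}{20750380} = \frac{57595109}{20750380}$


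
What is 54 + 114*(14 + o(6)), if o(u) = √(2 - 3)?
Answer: 1650 + 114*I ≈ 1650.0 + 114.0*I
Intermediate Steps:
o(u) = I (o(u) = √(-1) = I)
54 + 114*(14 + o(6)) = 54 + 114*(14 + I) = 54 + (1596 + 114*I) = 1650 + 114*I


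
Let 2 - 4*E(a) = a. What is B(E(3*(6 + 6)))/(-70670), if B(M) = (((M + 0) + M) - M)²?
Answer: -289/282680 ≈ -0.0010224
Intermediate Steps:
E(a) = ½ - a/4
B(M) = M² (B(M) = ((M + M) - M)² = (2*M - M)² = M²)
B(E(3*(6 + 6)))/(-70670) = (½ - 3*(6 + 6)/4)²/(-70670) = (½ - 3*12/4)²*(-1/70670) = (½ - ¼*36)²*(-1/70670) = (½ - 9)²*(-1/70670) = (-17/2)²*(-1/70670) = (289/4)*(-1/70670) = -289/282680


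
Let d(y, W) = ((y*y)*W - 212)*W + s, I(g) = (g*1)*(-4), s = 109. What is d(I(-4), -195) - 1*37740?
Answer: 9738109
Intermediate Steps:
I(g) = -4*g (I(g) = g*(-4) = -4*g)
d(y, W) = 109 + W*(-212 + W*y²) (d(y, W) = ((y*y)*W - 212)*W + 109 = (y²*W - 212)*W + 109 = (W*y² - 212)*W + 109 = (-212 + W*y²)*W + 109 = W*(-212 + W*y²) + 109 = 109 + W*(-212 + W*y²))
d(I(-4), -195) - 1*37740 = (109 - 212*(-195) + (-195)²*(-4*(-4))²) - 1*37740 = (109 + 41340 + 38025*16²) - 37740 = (109 + 41340 + 38025*256) - 37740 = (109 + 41340 + 9734400) - 37740 = 9775849 - 37740 = 9738109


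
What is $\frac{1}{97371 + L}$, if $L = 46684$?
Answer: $\frac{1}{144055} \approx 6.9418 \cdot 10^{-6}$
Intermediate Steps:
$\frac{1}{97371 + L} = \frac{1}{97371 + 46684} = \frac{1}{144055}$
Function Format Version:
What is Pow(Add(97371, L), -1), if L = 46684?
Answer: Rational(1, 144055) ≈ 6.9418e-6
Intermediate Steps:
Pow(Add(97371, L), -1) = Pow(Add(97371, 46684), -1) = Pow(144055, -1) = Rational(1, 144055)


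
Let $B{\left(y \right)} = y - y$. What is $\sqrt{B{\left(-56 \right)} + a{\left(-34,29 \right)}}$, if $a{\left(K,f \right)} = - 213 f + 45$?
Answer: $2 i \sqrt{1533} \approx 78.307 i$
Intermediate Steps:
$a{\left(K,f \right)} = 45 - 213 f$
$B{\left(y \right)} = 0$
$\sqrt{B{\left(-56 \right)} + a{\left(-34,29 \right)}} = \sqrt{0 + \left(45 - 6177\right)} = \sqrt{0 - 6132} = \sqrt{-6132} = 2 i \sqrt{1533}$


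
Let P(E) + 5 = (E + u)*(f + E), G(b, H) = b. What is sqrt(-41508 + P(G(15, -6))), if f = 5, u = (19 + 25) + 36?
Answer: I*sqrt(39613) ≈ 199.03*I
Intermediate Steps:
u = 80 (u = 44 + 36 = 80)
P(E) = -5 + (5 + E)*(80 + E) (P(E) = -5 + (E + 80)*(5 + E) = -5 + (80 + E)*(5 + E) = -5 + (5 + E)*(80 + E))
sqrt(-41508 + P(G(15, -6))) = sqrt(-41508 + (395 + 15**2 + 85*15)) = sqrt(-41508 + (395 + 225 + 1275)) = sqrt(-41508 + 1895) = sqrt(-39613) = I*sqrt(39613)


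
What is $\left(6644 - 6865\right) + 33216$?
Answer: $32995$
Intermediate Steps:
$\left(6644 - 6865\right) + 33216 = -221 + 33216 = 32995$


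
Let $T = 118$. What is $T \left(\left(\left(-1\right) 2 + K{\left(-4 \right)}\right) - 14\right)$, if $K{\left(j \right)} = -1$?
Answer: $-2006$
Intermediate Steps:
$T \left(\left(\left(-1\right) 2 + K{\left(-4 \right)}\right) - 14\right) = 118 \left(\left(\left(-1\right) 2 - 1\right) - 14\right) = 118 \left(\left(-2 - 1\right) - 14\right) = 118 \left(-3 - 14\right) = 118 \left(-17\right) = -2006$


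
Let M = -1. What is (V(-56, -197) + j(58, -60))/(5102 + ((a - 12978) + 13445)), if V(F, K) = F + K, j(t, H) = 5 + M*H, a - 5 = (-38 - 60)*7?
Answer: -1/26 ≈ -0.038462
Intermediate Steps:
a = -681 (a = 5 + (-38 - 60)*7 = 5 - 98*7 = 5 - 686 = -681)
j(t, H) = 5 - H
(V(-56, -197) + j(58, -60))/(5102 + ((a - 12978) + 13445)) = ((-56 - 197) + (5 - 1*(-60)))/(5102 + ((-681 - 12978) + 13445)) = (-253 + (5 + 60))/(5102 + (-13659 + 13445)) = (-253 + 65)/(5102 - 214) = -188/4888 = -188*1/4888 = -1/26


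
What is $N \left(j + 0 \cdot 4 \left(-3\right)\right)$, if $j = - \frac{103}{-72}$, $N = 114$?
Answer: $\frac{1957}{12} \approx 163.08$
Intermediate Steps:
$j = \frac{103}{72}$ ($j = \left(-103\right) \left(- \frac{1}{72}\right) = \frac{103}{72} \approx 1.4306$)
$N \left(j + 0 \cdot 4 \left(-3\right)\right) = 114 \left(\frac{103}{72} + 0 \cdot 4 \left(-3\right)\right) = 114 \left(\frac{103}{72} + 0 \left(-3\right)\right) = 114 \left(\frac{103}{72} + 0\right) = 114 \cdot \frac{103}{72} = \frac{1957}{12}$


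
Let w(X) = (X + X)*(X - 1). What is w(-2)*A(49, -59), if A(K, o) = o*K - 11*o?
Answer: -26904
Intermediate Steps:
A(K, o) = -11*o + K*o (A(K, o) = K*o - 11*o = -11*o + K*o)
w(X) = 2*X*(-1 + X) (w(X) = (2*X)*(-1 + X) = 2*X*(-1 + X))
w(-2)*A(49, -59) = (2*(-2)*(-1 - 2))*(-59*(-11 + 49)) = (2*(-2)*(-3))*(-59*38) = 12*(-2242) = -26904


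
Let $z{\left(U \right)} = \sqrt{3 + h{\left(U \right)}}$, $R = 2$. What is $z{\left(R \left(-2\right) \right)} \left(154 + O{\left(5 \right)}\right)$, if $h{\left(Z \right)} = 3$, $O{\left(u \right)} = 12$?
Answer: $166 \sqrt{6} \approx 406.62$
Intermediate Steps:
$z{\left(U \right)} = \sqrt{6}$ ($z{\left(U \right)} = \sqrt{3 + 3} = \sqrt{6}$)
$z{\left(R \left(-2\right) \right)} \left(154 + O{\left(5 \right)}\right) = \sqrt{6} \left(154 + 12\right) = \sqrt{6} \cdot 166 = 166 \sqrt{6}$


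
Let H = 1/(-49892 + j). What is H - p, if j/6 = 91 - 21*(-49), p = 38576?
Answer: -1665403073/43172 ≈ -38576.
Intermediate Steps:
j = 6720 (j = 6*(91 - 21*(-49)) = 6*(91 + 1029) = 6*1120 = 6720)
H = -1/43172 (H = 1/(-49892 + 6720) = 1/(-43172) = -1/43172 ≈ -2.3163e-5)
H - p = -1/43172 - 1*38576 = -1/43172 - 38576 = -1665403073/43172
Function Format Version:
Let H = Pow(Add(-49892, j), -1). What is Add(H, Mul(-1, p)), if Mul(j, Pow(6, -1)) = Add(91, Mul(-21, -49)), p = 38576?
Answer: Rational(-1665403073, 43172) ≈ -38576.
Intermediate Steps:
j = 6720 (j = Mul(6, Add(91, Mul(-21, -49))) = Mul(6, Add(91, 1029)) = Mul(6, 1120) = 6720)
H = Rational(-1, 43172) (H = Pow(Add(-49892, 6720), -1) = Pow(-43172, -1) = Rational(-1, 43172) ≈ -2.3163e-5)
Add(H, Mul(-1, p)) = Add(Rational(-1, 43172), Mul(-1, 38576)) = Add(Rational(-1, 43172), -38576) = Rational(-1665403073, 43172)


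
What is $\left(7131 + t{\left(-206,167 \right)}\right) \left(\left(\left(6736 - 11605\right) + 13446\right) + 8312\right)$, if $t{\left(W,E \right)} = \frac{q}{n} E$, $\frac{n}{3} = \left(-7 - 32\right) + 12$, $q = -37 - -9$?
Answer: $\frac{9834245143}{81} \approx 1.2141 \cdot 10^{8}$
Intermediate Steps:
$q = -28$ ($q = -37 + 9 = -28$)
$n = -81$ ($n = 3 \left(\left(-7 - 32\right) + 12\right) = 3 \left(-39 + 12\right) = 3 \left(-27\right) = -81$)
$t{\left(W,E \right)} = \frac{28 E}{81}$ ($t{\left(W,E \right)} = - \frac{28}{-81} E = \left(-28\right) \left(- \frac{1}{81}\right) E = \frac{28 E}{81}$)
$\left(7131 + t{\left(-206,167 \right)}\right) \left(\left(\left(6736 - 11605\right) + 13446\right) + 8312\right) = \left(7131 + \frac{28}{81} \cdot 167\right) \left(\left(\left(6736 - 11605\right) + 13446\right) + 8312\right) = \left(7131 + \frac{4676}{81}\right) \left(\left(-4869 + 13446\right) + 8312\right) = \frac{582287 \left(8577 + 8312\right)}{81} = \frac{582287}{81} \cdot 16889 = \frac{9834245143}{81}$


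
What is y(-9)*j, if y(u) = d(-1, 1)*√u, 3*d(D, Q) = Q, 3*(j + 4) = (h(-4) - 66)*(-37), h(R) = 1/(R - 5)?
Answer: 21907*I/27 ≈ 811.37*I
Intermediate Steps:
h(R) = 1/(-5 + R)
j = 21907/27 (j = -4 + ((1/(-5 - 4) - 66)*(-37))/3 = -4 + ((1/(-9) - 66)*(-37))/3 = -4 + ((-⅑ - 66)*(-37))/3 = -4 + (-595/9*(-37))/3 = -4 + (⅓)*(22015/9) = -4 + 22015/27 = 21907/27 ≈ 811.37)
d(D, Q) = Q/3
y(u) = √u/3 (y(u) = ((⅓)*1)*√u = √u/3)
y(-9)*j = (√(-9)/3)*(21907/27) = ((3*I)/3)*(21907/27) = I*(21907/27) = 21907*I/27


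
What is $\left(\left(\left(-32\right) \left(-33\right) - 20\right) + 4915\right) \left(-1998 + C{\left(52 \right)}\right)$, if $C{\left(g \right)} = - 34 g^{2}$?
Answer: $-559001234$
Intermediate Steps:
$\left(\left(\left(-32\right) \left(-33\right) - 20\right) + 4915\right) \left(-1998 + C{\left(52 \right)}\right) = \left(\left(\left(-32\right) \left(-33\right) - 20\right) + 4915\right) \left(-1998 - 34 \cdot 52^{2}\right) = \left(\left(1056 - 20\right) + 4915\right) \left(-1998 - 91936\right) = \left(1036 + 4915\right) \left(-1998 - 91936\right) = 5951 \left(-93934\right) = -559001234$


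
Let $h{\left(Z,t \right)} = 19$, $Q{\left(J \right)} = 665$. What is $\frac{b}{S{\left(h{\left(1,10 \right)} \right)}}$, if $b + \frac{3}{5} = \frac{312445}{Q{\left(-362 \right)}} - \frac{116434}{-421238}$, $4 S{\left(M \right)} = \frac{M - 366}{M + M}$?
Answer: $- \frac{75156035176}{365423965} \approx -205.67$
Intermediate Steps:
$S{\left(M \right)} = \frac{-366 + M}{8 M}$ ($S{\left(M \right)} = \frac{\left(M - 366\right) \frac{1}{M + M}}{4} = \frac{\left(-366 + M\right) \frac{1}{2 M}}{4} = \frac{\frac{1}{2} \frac{1}{M} \left(-366 + M\right)}{4} = \frac{-366 + M}{8 M}$)
$b = \frac{9394504397}{20008805}$ ($b = - \frac{3}{5} + \left(\frac{312445}{665} - \frac{116434}{-421238}\right) = - \frac{3}{5} + \left(312445 \cdot \frac{1}{665} - - \frac{58217}{210619}\right) = - \frac{3}{5} + \left(\frac{8927}{19} + \frac{58217}{210619}\right) = - \frac{3}{5} + \frac{1881301936}{4001761} = \frac{9394504397}{20008805} \approx 469.52$)
$\frac{b}{S{\left(h{\left(1,10 \right)} \right)}} = \frac{9394504397}{20008805 \frac{-366 + 19}{8 \cdot 19}} = \frac{9394504397}{20008805 \cdot \frac{1}{8} \cdot \frac{1}{19} \left(-347\right)} = \frac{9394504397}{20008805 \left(- \frac{347}{152}\right)} = \frac{9394504397}{20008805} \left(- \frac{152}{347}\right) = - \frac{75156035176}{365423965}$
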